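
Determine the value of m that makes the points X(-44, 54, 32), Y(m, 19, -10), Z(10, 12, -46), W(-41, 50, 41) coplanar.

Normal to plane XZW: n = (-690, -720, -90); plane equation n·P = -11400.
Requiring n·Y = -11400: (-690)m + (-12780) = -11400.
So m = -2.

-2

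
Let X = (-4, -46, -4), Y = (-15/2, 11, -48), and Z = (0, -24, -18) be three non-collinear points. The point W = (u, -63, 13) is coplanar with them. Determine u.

4

A normal to the plane is n = XY × XZ = (170, -225, -305).
W lies in the plane iff n · XW = 0.
This gives (170)u + (-680) = 0, so u = 4.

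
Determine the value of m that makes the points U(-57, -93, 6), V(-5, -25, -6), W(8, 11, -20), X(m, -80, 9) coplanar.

Normal to plane UVW: n = (-520, 572, 988); plane equation n·P = -17628.
Requiring n·X = -17628: (-520)m + (-36868) = -17628.
So m = -37.

-37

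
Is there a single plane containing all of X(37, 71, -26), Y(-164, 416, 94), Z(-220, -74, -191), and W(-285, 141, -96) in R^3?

Yes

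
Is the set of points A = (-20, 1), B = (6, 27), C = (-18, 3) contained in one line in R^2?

Yes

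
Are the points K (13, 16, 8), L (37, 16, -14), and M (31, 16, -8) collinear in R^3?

KL = (24, 0, -22), KM = (18, 0, -16).
Comparing components 3 and 1: (-22)(18) − (24)(-16) = -12 ≠ 0, so KL and KM are not parallel and the points are not collinear.

No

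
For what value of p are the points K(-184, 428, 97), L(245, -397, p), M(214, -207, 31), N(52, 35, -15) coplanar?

-596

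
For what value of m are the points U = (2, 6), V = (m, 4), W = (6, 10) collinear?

The three points are collinear iff det[UV; UW] = 0.
This determinant is linear in m: (4)m + (0) = 0, so m = 0.

0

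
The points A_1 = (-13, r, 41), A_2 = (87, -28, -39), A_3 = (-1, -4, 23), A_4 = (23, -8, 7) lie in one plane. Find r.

26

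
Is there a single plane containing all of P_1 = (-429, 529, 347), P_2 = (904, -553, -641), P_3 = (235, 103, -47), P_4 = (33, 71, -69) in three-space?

No

A normal to the plane through P_1, P_2, P_3 is n = P_1P_2 × P_1P_3 = (5420, -130830, 150590).
The plane has equation n·P = -19279520. For P_4: n·P_4 = -19500780.
-19500780 ≠ -19279520, so P_4 is off the plane.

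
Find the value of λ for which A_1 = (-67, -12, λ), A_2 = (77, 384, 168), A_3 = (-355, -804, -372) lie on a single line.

Collinearity requires A_1A_2 × A_1A_3 = 0; each component is linear in λ.
The x-component gives (-1188)λ + (-14256) = 0, so λ = -12.
The remaining components then also vanish.

-12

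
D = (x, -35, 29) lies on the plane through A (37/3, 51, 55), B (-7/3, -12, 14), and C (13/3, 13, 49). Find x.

A normal to the plane is n = AB × AC = (-1180, 240, 160/3).
D lies in the plane iff n · AD = 0.
This gives (-1180)x + (-22420/3) = 0, so x = -19/3.

-19/3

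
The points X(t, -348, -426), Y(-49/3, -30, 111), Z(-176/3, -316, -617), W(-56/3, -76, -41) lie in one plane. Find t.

-295/3

The points are coplanar iff XY · (XZ × XW) = 0.
Expanding, this is linear in t: (-9984)t + (-981760) = 0.
So t = -295/3.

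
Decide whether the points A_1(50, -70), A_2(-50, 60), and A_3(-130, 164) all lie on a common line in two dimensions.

A_1A_2 = (-100, 130), A_1A_3 = (-180, 234).
Twice the signed area of △A_1A_2A_3 is (-100)(234) − (130)(-180) = 0.
The triangle is degenerate (zero area), so the points are collinear.

Yes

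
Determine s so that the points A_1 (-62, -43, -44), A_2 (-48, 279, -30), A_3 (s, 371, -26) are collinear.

Collinearity requires A_1A_2 × A_1A_3 = 0; each component is linear in s.
The y-component gives (14)s + (616) = 0, so s = -44.
The remaining components then also vanish.

-44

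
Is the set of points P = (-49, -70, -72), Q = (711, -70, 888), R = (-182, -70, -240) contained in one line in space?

Yes

PQ = (760, 0, 960), PR = (-133, 0, -168).
Each component of PR is -7/40 times the corresponding component of PQ, so PR = -7/40·PQ and the points are collinear.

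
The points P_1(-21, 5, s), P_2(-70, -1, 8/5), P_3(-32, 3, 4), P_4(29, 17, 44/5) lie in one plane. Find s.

24/5

Coplanarity ⇔ det[P_1P_2; P_1P_3; P_1P_4] = 0.
Expanding, this is linear in s: (-288)s + (6912/5) = 0.
So s = 24/5.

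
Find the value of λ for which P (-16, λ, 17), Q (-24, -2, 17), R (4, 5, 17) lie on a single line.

Direction QR = (28, 7, 0). From the x-coordinate of P, the parameter along the line is τ = (-16 − (-24))/28 = 2/7.
Then λ = (-2) + 2/7·(7) = 0.

0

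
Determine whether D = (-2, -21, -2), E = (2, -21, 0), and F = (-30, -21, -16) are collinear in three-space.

DE = (4, 0, 2), DF = (-28, 0, -14).
DE × DF = (0, 0, 0).
The cross product vanishes, so the three points are collinear.

Yes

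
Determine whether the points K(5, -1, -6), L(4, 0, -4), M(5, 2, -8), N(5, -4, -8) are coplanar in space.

No

A normal to the plane through K, L, M is n = KL × KM = (-8, -2, -3).
The plane has equation n·P = -20. For N: n·N = -8.
-8 ≠ -20, so N is off the plane.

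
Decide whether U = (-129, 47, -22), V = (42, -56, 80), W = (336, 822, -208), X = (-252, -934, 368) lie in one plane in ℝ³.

Yes

With U as base: UV = (171, -103, 102), UW = (465, 775, -186), UX = (-123, -981, 390).
UW × UX = (119784, -158472, -360840).
UV · (UW × UX) = 0.
The scalar triple product vanishes, so the four points are coplanar.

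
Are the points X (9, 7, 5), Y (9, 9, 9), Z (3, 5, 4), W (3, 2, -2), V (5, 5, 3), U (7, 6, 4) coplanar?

The plane through X, Y, Z has normal n = XY × XZ = (6, -24, 12) and equation n·P = -54.
Checking the remaining points: n·W = -54, n·V = -54, n·U = -54.
All equal -54, so all 6 points lie in one plane.

Yes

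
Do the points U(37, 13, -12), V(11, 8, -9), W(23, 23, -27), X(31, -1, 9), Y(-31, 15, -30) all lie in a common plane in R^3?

No

The plane through U, V, W has normal n = UV × UW = (45, -432, -330) and equation n·P = 9.
Checking the remaining points: n·X = -1143, n·Y = 2025.
Since n·X = -1143 ≠ 9, X is off the plane and the points are not all coplanar.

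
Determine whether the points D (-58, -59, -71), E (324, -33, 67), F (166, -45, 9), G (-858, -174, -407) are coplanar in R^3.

No

A normal to the plane through D, E, F is n = DE × DF = (148, 352, -476).
The plane has equation n·P = 4444. For G: n·G = 5500.
5500 ≠ 4444, so G is off the plane.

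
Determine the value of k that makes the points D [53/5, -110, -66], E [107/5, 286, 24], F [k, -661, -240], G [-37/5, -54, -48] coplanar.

Coplanarity ⇔ det[DE; DF; DG] = 0.
Expanding, this is linear in k: (-2088)k + (1839528/5) = 0.
So k = 881/5.

881/5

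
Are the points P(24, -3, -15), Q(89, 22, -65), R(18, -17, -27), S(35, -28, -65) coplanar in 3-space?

With P as base: PQ = (65, 25, -50), PR = (-6, -14, -12), PS = (11, -25, -50).
PR × PS = (400, -432, 304).
PQ · (PR × PS) = 0.
The scalar triple product vanishes, so the four points are coplanar.

Yes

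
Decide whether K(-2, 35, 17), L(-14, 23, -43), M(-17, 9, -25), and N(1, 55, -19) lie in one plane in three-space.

Yes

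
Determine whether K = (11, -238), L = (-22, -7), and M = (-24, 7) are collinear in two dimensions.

Yes

KL = (-33, 231), KM = (-35, 245).
Twice the signed area of △KLM is (-33)(245) − (231)(-35) = 0.
The triangle is degenerate (zero area), so the points are collinear.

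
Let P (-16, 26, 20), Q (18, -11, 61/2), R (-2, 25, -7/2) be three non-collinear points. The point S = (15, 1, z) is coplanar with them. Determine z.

The plane through P, Q, R has equation 880x + 946y + 484z = 20196.
Substituting S: (484)z + (14146) = 20196, so z = 25/2.

25/2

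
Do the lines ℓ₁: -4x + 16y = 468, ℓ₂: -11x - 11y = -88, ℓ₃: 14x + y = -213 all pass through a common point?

Yes

Intersecting ℓ₁ and ℓ₂: solving the 2×2 system gives (x, y) = (-17, 25).
Substitute into ℓ₃: (14)(-17) + (1)(25) = -213.
This equals -213, so (-17, 25) lies on all three lines and they are concurrent.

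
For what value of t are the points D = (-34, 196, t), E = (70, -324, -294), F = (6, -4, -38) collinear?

Direction EF = (-64, 320, 256). From the x-coordinate of D, the parameter along the line is τ = (-34 − 70)/(-64) = 13/8.
Then t = (-294) + 13/8·(256) = 122.

122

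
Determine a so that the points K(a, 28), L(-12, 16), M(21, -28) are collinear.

The three points are collinear iff det[KL; KM] = 0.
This determinant is linear in a: (44)a + (924) = 0, so a = -21.

-21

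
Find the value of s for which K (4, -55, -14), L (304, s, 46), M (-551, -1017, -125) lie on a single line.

465

Collinearity requires KL × KM = 0; each component is linear in s.
The x-component gives (-111)s + (51615) = 0, so s = 465.
The remaining components then also vanish.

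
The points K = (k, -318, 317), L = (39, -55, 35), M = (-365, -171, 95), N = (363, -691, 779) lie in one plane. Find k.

Coplanarity ⇔ det[KL; KM; KN] = 0.
Expanding, this is linear in k: (48144)k + (-770304) = 0.
So k = 16.

16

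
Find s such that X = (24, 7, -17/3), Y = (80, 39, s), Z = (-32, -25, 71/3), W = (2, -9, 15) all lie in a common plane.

Normal to plane XZW: n = (-192, 512, 192); plane equation n·P = -2112.
Requiring n·Y = -2112: (192)s + (4608) = -2112.
So s = -35.

-35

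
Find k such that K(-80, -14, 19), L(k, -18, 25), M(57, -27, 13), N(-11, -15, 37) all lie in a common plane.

The points are coplanar iff KL · (KM × KN) = 0.
Expanding, this is linear in k: (-240)k + (-3120) = 0.
So k = -13.

-13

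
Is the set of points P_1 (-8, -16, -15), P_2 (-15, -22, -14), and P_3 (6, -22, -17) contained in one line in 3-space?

No

P_1P_2 = (-7, -6, 1), P_1P_3 = (14, -6, -2).
P_1P_2 × P_1P_3 = (18, 0, 126).
The cross product is nonzero, so the points do not lie on one line.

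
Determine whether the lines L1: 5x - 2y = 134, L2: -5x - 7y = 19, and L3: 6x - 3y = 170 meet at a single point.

The three lines meet at one point iff the augmented coefficient matrix [aᵢ bᵢ cᵢ] has rank < 3, i.e. its determinant vanishes.
Here the determinant is 45.
Nonzero, so no common point exists.

No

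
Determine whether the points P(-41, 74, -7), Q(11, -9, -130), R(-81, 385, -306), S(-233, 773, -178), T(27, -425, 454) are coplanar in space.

The plane through P, Q, R has normal n = PQ × PR = (63070, 20468, 12852) and equation n·X = -1161202.
Checking the remaining points: n·S = -1161202, n·T = -1161202.
All equal -1161202, so all 5 points lie in one plane.

Yes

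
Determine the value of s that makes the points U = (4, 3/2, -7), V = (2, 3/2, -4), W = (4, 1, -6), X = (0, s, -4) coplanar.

Normal to plane UVW: n = (3/2, 2, 1); plane equation n·P = 2.
Requiring n·X = 2: (2)s + (-4) = 2.
So s = 3.

3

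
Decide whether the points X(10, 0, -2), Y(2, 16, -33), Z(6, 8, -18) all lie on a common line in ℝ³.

XY = (-8, 16, -31), XZ = (-4, 8, -16).
XY × XZ = (-8, -4, 0).
The cross product is nonzero, so the points do not lie on one line.

No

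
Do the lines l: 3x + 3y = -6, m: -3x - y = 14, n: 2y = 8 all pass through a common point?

Yes

Lines aᵢx + bᵢy = cᵢ with pairwise distinct directions are concurrent exactly when det[aᵢ bᵢ cᵢ] = 0.
Here the determinant is 0.
It vanishes, so the lines are concurrent at (-6, 4).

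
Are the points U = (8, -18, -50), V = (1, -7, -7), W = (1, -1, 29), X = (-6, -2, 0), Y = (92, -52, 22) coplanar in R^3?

The plane through U, V, W has normal n = UV × UW = (138, 252, -42) and equation n·P = -1332.
Checking the remaining points: n·X = -1332, n·Y = -1332.
All equal -1332, so all 5 points lie in one plane.

Yes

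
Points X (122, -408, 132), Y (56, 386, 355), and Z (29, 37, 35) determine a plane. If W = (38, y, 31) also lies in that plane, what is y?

A normal to the plane is n = XY × XZ = (-176253, -27141, 44472).
W lies in the plane iff n · XW = 0.
This gives (-27141)y + (-759948) = 0, so y = -28.

-28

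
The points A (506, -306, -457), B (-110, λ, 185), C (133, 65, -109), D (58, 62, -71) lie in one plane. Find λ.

470

Normal to plane ACD: n = (15142, -11926, 28944); plane equation n·P = -1916200.
Requiring n·B = -1916200: (-11926)λ + (3689020) = -1916200.
So λ = 470.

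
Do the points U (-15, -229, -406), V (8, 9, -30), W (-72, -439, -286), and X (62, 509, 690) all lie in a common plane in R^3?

A normal to the plane through U, V, W is n = UV × UW = (107520, -24192, 8736).
The plane has equation n·P = 380352. For X: n·X = 380352.
Equal, so X lies in the plane and all four are coplanar.

Yes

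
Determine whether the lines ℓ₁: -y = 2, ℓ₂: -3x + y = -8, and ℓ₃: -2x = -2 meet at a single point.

Intersecting ℓ₁ and ℓ₂: solving the 2×2 system gives (x, y) = (2, -2).
Substitute into ℓ₃: (-2)(2) + (0)(-2) = -4.
But ℓ₃ requires -2 ≠ -4, so the three lines have no common point.

No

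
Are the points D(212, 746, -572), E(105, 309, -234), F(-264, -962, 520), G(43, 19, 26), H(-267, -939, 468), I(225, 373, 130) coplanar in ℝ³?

Yes

The plane through D, E, F has normal n = DE × DF = (100100, -44044, -25256) and equation n·P = 2810808.
Checking the remaining points: n·G = 2810808, n·H = 2810808, n·I = 2810808.
All equal 2810808, so all 6 points lie in one plane.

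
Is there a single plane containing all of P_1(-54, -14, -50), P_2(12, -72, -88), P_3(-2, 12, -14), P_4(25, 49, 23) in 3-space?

No

A normal to the plane through P_1, P_2, P_3 is n = P_1P_2 × P_1P_3 = (-1100, -4352, 4732).
The plane has equation n·P = -116272. For P_4: n·P_4 = -131912.
-131912 ≠ -116272, so P_4 is off the plane.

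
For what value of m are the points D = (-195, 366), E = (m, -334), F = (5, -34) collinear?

155

The three points are collinear iff det[DE; DF] = 0.
This determinant is linear in m: (-400)m + (62000) = 0, so m = 155.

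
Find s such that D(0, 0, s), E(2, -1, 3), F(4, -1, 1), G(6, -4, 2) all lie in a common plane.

4

Coplanarity ⇔ det[DE; DF; DG] = 0.
Expanding, this is linear in s: (6)s + (-24) = 0.
So s = 4.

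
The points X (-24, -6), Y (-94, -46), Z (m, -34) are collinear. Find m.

Collinearity: (Z − X) must be parallel to (Y − X) = (-70, -40).
Cross-multiplying the components: (m − (-24))·(-40) = (-28)·(-70).
Solving gives m = -73.

-73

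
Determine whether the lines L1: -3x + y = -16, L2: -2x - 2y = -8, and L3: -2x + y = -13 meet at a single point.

Intersecting L1 and L2: solving the 2×2 system gives (x, y) = (5, -1).
Substitute into L3: (-2)(5) + (1)(-1) = -11.
But L3 requires -13 ≠ -11, so the three lines have no common point.

No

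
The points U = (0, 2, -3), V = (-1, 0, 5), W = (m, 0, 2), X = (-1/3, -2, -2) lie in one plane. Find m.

Normal to plane UVX: n = (30, -5/3, 10/3); plane equation n·P = -40/3.
Requiring n·W = -40/3: (30)m + (20/3) = -40/3.
So m = -2/3.

-2/3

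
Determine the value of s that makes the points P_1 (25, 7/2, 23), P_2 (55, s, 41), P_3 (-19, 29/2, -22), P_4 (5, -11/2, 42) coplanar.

1/2

Normal to plane P_1P_3P_4: n = (-196, 1736, 616); plane equation n·P = 15344.
Requiring n·P_2 = 15344: (1736)s + (14476) = 15344.
So s = 1/2.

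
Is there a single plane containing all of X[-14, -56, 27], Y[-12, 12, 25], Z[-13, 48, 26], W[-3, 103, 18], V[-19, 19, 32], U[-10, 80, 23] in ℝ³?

The plane through X, Y, Z has normal n = XY × XZ = (140, 0, 140) and equation n·P = 1820.
Checking the remaining points: n·W = 2100, n·V = 1820, n·U = 1820.
Since n·W = 2100 ≠ 1820, W is off the plane and the points are not all coplanar.

No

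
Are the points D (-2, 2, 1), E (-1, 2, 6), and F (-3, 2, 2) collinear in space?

DE = (1, 0, 5), DF = (-1, 0, 1).
Comparing components 3 and 1: (5)(-1) − (1)(1) = -6 ≠ 0, so DE and DF are not parallel and the points are not collinear.

No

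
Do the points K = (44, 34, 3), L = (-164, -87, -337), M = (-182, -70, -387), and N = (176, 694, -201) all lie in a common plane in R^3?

No

The four points are coplanar iff the 3×3 determinant with rows KL, KM, KN is zero.
Rows: (-208, -121, -340), (-226, -104, -390), (132, 660, -204).
Expanding along the first row: (-208)(278616) − (-121)(97584) + (-340)(-135432) = -97584.
Nonzero ⇒ not coplanar.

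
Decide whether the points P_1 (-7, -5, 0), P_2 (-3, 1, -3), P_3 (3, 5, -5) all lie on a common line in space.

No

P_1P_2 = (4, 6, -3), P_1P_3 = (10, 10, -5).
Comparing components 3 and 1: (-3)(10) − (4)(-5) = -10 ≠ 0, so P_1P_2 and P_1P_3 are not parallel and the points are not collinear.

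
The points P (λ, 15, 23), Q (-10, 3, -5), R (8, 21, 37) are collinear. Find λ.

Direction QR = (18, 18, 42). From the y-coordinate of P, the parameter along the line is τ = (15 − 3)/18 = 2/3.
Then λ = (-10) + 2/3·(18) = 2.

2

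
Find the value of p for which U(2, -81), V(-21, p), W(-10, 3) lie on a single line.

Collinearity: (V − U) must be parallel to (W − U) = (-12, 84).
Cross-multiplying the components: (p − (-81))·(-12) = (-23)·(84).
Solving gives p = 80.

80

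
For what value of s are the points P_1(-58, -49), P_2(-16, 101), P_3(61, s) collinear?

376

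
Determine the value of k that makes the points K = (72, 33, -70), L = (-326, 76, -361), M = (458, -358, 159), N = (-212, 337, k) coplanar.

Normal to plane KLM: n = (-103934, -21184, 139020); plane equation n·P = -17913720.
Requiring n·N = -17913720: (139020)k + (14895000) = -17913720.
So k = -236.

-236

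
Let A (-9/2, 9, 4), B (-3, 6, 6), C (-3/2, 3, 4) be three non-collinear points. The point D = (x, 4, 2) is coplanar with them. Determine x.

-2

A normal to the plane is n = AB × AC = (12, 6, 0).
D lies in the plane iff n · AD = 0.
This gives (12)x + (24) = 0, so x = -2.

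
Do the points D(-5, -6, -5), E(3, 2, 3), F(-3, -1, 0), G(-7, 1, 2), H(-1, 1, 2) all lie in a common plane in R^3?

Yes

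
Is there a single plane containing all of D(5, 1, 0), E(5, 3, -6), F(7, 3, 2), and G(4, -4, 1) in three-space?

A normal to the plane through D, E, F is n = DE × DF = (16, -12, -4).
The plane has equation n·P = 68. For G: n·G = 108.
108 ≠ 68, so G is off the plane.

No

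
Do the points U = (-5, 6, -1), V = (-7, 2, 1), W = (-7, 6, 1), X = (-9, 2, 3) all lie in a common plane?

With U as base: UV = (-2, -4, 2), UW = (-2, 0, 2), UX = (-4, -4, 4).
UW × UX = (8, 0, 8).
UV · (UW × UX) = 0.
The scalar triple product vanishes, so the four points are coplanar.

Yes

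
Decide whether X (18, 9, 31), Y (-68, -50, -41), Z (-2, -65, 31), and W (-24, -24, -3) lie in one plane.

With X as base: XY = (-86, -59, -72), XZ = (-20, -74, 0), XW = (-42, -33, -34).
XZ × XW = (2516, -680, -2448).
XY · (XZ × XW) = 0.
The scalar triple product vanishes, so the four points are coplanar.

Yes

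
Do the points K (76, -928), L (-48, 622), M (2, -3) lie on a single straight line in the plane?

Yes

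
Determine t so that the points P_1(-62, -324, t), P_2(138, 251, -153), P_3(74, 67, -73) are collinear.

Collinearity requires P_1P_2 × P_1P_3 = 0; each component is linear in t.
The x-component gives (-184)t + (17848) = 0, so t = 97.
The remaining components then also vanish.

97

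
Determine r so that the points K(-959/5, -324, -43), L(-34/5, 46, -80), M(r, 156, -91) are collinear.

241/5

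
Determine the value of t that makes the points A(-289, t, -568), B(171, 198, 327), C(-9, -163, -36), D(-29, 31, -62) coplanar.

-191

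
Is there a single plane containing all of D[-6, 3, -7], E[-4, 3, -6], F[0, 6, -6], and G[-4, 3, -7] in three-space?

A normal to the plane through D, E, F is n = DE × DF = (-3, 4, 6).
The plane has equation n·P = -12. For G: n·G = -18.
-18 ≠ -12, so G is off the plane.

No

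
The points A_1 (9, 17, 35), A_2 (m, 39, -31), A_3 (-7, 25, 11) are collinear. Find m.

Collinearity requires A_1A_2 × A_1A_3 = 0; each component is linear in m.
The y-component gives (24)m + (840) = 0, so m = -35.
The remaining components then also vanish.

-35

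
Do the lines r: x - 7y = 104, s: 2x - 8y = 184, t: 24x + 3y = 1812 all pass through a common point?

Intersecting r and s: solving the 2×2 system gives (x, y) = (76, -4).
Substitute into t: (24)(76) + (3)(-4) = 1812.
This equals 1812, so (76, -4) lies on all three lines and they are concurrent.

Yes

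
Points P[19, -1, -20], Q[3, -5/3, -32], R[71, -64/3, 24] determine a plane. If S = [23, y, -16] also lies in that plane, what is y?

Coplanarity requires PQ · (PR × PS) = 0.
PQ = (-16, -2/3, -12), PR = (52, -61/3, 44); the triple product is linear in y with coefficient 80 and constant term 1280/3.
Setting it to zero: y = -16/3.

-16/3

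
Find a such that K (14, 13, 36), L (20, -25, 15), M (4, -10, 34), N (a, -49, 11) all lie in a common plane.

12

Normal to plane KLM: n = (-407, 222, -518); plane equation n·P = -21460.
Requiring n·N = -21460: (-407)a + (-16576) = -21460.
So a = 12.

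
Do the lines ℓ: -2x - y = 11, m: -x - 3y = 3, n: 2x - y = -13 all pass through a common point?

Lines aᵢx + bᵢy = cᵢ with pairwise distinct directions are concurrent exactly when det[aᵢ bᵢ cᵢ] = 0.
Here the determinant is 0.
It vanishes, so the lines are concurrent at (-6, 1).

Yes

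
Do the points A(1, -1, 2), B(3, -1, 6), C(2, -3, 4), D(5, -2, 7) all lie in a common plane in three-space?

No

With A as base: AB = (2, 0, 4), AC = (1, -2, 2), AD = (4, -1, 5).
AC × AD = (-8, 3, 7).
AB · (AC × AD) = 12.
Since 12 ≠ 0, the four points are not coplanar.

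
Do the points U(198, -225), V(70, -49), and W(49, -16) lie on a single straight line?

No

UV = (-128, 176), UW = (-149, 209).
Twice the signed area of △UVW is (-128)(209) − (176)(-149) = -528.
The area is nonzero, so the three points are not collinear.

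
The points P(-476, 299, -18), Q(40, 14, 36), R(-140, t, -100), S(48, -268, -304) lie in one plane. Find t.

18

Normal to plane PQS: n = (112128, 175872, -143232); plane equation n·X = 1790976.
Requiring n·R = 1790976: (175872)t + (-1374720) = 1790976.
So t = 18.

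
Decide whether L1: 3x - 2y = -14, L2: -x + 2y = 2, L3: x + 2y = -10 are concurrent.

Yes

Intersecting L1 and L2: solving the 2×2 system gives (x, y) = (-6, -2).
Substitute into L3: (1)(-6) + (2)(-2) = -10.
This equals -10, so (-6, -2) lies on all three lines and they are concurrent.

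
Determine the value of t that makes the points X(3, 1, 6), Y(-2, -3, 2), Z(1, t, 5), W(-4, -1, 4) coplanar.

0

Normal to plane XYW: n = (0, 18, -18); plane equation n·P = -90.
Requiring n·Z = -90: (18)t + (-90) = -90.
So t = 0.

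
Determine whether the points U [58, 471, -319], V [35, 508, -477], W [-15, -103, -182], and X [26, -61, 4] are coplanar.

No

With U as base: UV = (-23, 37, -158), UW = (-73, -574, 137), UX = (-32, -532, 323).
UW × UX = (-112518, 19195, 20468).
UV · (UW × UX) = 64185.
Since 64185 ≠ 0, the four points are not coplanar.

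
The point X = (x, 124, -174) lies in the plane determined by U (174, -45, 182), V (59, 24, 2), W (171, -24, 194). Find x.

The plane through U, V, W has equation 4608x + 1920y − 2208z = 313536.
Substituting X: (4608)x + (622272) = 313536, so x = -67.

-67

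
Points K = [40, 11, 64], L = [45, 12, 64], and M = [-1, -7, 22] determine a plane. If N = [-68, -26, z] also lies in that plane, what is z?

-2

The plane through K, L, M has equation −42x + 210y − 49z = -2506.
Substituting N: (-49)z + (-2604) = -2506, so z = -2.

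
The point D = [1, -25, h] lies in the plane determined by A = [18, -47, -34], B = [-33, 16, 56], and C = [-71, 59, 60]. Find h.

12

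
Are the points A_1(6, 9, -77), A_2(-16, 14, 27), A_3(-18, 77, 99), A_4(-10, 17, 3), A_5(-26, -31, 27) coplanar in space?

Yes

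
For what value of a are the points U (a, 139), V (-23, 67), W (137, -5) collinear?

-183

Collinearity: (U − V) must be parallel to (W − V) = (160, -72).
Cross-multiplying the components: (a − (-23))·(-72) = (72)·(160).
Solving gives a = -183.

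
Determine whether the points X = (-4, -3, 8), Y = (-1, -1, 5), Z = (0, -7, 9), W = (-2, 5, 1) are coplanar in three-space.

Yes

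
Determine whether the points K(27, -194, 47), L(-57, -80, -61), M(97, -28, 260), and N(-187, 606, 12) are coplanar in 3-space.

Yes

The four points are coplanar iff the 3×3 determinant with rows KL, KM, KN is zero.
Rows: (-84, 114, -108), (70, 166, 213), (-214, 800, -35).
Expanding along the first row: (-84)(-176210) − (114)(43132) + (-108)(91524) = 0.
Zero determinant ⇒ coplanar.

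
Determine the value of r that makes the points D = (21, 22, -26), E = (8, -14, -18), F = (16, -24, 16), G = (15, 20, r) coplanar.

Coplanarity ⇔ det[DE; DF; DG] = 0.
Expanding, this is linear in r: (418)r + (16720) = 0.
So r = -40.

-40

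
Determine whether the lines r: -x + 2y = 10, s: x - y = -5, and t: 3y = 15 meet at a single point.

Yes

The three lines meet at one point iff the augmented coefficient matrix [aᵢ bᵢ cᵢ] has rank < 3, i.e. its determinant vanishes.
Here the determinant is 0.
It vanishes, so the lines are concurrent at (0, 5).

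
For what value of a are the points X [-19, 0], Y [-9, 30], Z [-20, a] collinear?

The three points are collinear iff det[XY; XZ] = 0.
This determinant is linear in a: (10)a + (30) = 0, so a = -3.

-3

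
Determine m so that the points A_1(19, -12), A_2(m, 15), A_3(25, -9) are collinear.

73

Collinearity: (A_2 − A_1) must be parallel to (A_3 − A_1) = (6, 3).
Cross-multiplying the components: (m − 19)·(3) = (27)·(6).
Solving gives m = 73.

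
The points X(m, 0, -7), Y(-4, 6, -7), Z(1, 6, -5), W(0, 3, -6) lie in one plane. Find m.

-1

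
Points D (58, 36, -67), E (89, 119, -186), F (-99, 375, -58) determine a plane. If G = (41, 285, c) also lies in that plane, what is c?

A normal to the plane is n = DE × DF = (41088, 18404, 23540).
G lies in the plane iff n · DG = 0.
This gives (23540)c + (5461280) = 0, so c = -232.

-232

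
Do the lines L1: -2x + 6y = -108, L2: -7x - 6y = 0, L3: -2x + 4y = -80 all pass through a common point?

Yes

Lines aᵢx + bᵢy = cᵢ with pairwise distinct directions are concurrent exactly when det[aᵢ bᵢ cᵢ] = 0.
Here the determinant is 0.
It vanishes, so the lines are concurrent at (12, -14).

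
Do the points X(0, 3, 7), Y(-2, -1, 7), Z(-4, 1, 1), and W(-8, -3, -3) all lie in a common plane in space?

The four points are coplanar iff the 3×3 determinant with rows XY, XZ, XW is zero.
Rows: (-2, -4, 0), (-4, -2, -6), (-8, -6, -10).
Expanding along the first row: (-2)(-16) − (-4)(-8) + (0)(8) = 0.
Zero determinant ⇒ coplanar.

Yes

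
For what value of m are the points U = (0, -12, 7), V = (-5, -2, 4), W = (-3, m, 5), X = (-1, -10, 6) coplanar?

-6

Normal to plane UVX: n = (-4, -2, 0); plane equation n·P = 24.
Requiring n·W = 24: (-2)m + (12) = 24.
So m = -6.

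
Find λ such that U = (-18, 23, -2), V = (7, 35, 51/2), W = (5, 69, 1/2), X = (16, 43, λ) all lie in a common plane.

Normal to plane UVW: n = (-1235, 570, 874); plane equation n·P = 33592.
Requiring n·X = 33592: (874)λ + (4750) = 33592.
So λ = 33.

33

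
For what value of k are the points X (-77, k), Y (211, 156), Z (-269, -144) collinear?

Collinearity: (X − Y) must be parallel to (Z − Y) = (-480, -300).
Cross-multiplying the components: (k − 156)·(-480) = (-288)·(-300).
Solving gives k = -24.

-24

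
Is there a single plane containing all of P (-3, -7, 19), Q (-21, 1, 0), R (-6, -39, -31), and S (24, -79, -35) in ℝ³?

With P as base: PQ = (-18, 8, -19), PR = (-3, -32, -50), PS = (27, -72, -54).
PR × PS = (-1872, -1512, 1080).
PQ · (PR × PS) = 1080.
Since 1080 ≠ 0, the four points are not coplanar.

No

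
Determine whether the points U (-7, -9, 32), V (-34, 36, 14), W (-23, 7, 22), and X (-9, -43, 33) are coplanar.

With U as base: UV = (-27, 45, -18), UW = (-16, 16, -10), UX = (-2, -34, 1).
UW × UX = (-324, 36, 576).
UV · (UW × UX) = 0.
The scalar triple product vanishes, so the four points are coplanar.

Yes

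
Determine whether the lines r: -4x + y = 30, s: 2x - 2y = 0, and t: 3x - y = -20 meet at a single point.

Yes

Intersecting r and s: solving the 2×2 system gives (x, y) = (-10, -10).
Substitute into t: (3)(-10) + (-1)(-10) = -20.
This equals -20, so (-10, -10) lies on all three lines and they are concurrent.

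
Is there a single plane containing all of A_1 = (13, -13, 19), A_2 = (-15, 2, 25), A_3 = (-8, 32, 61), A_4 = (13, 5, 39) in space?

The four points are coplanar iff the 3×3 determinant with rows A_1A_2, A_1A_3, A_1A_4 is zero.
Rows: (-28, 15, 6), (-21, 45, 42), (0, 18, 20).
Expanding along the first row: (-28)(144) − (15)(-420) + (6)(-378) = 0.
Zero determinant ⇒ coplanar.

Yes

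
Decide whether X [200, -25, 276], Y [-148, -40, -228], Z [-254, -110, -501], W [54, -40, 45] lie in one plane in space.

No

With X as base: XY = (-348, -15, -504), XZ = (-454, -85, -777), XW = (-146, -15, -231).
XZ × XW = (7980, 8568, -5600).
XY · (XZ × XW) = -83160.
Since -83160 ≠ 0, the four points are not coplanar.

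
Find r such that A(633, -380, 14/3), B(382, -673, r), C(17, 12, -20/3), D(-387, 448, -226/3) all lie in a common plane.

Normal to plane ACD: n = (-21976, -37720, -110208); plane equation n·P = -91512.
Requiring n·B = -91512: (-110208)r + (16990728) = -91512.
So r = 155.

155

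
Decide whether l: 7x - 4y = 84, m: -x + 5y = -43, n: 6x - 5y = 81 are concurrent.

No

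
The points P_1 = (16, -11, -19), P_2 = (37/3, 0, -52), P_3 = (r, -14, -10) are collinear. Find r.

Direction P_1P_2 = (-11/3, 11, -33). From the y-coordinate of P_3, the parameter along the line is τ = (-14 − (-11))/11 = -3/11.
Then r = 16 + (-3/11)·(-11/3) = 17.

17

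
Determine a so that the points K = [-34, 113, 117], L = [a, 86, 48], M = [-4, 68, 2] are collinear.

Direction KM = (30, -45, -115). From the y-coordinate of L, the parameter along the line is τ = (86 − 113)/(-45) = 3/5.
Then a = (-34) + 3/5·(30) = -16.

-16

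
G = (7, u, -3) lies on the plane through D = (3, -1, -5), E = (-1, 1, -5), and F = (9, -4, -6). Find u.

-3

A normal to the plane is n = DE × DF = (-2, -4, 0).
G lies in the plane iff n · DG = 0.
This gives (-4)u + (-12) = 0, so u = -3.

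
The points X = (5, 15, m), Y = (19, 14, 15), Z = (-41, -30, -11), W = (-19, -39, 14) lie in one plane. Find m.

2

Coplanarity ⇔ det[XY; XZ; XW] = 0.
Expanding, this is linear in m: (-1508)m + (3016) = 0.
So m = 2.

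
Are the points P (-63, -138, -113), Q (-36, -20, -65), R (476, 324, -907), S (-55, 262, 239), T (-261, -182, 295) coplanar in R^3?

The plane through P, Q, R has normal n = PQ × PR = (-115868, 47310, -51128) and equation n·X = 6548368.
Checking the remaining points: n·S = 6548368, n·T = 6548368.
All equal 6548368, so all 5 points lie in one plane.

Yes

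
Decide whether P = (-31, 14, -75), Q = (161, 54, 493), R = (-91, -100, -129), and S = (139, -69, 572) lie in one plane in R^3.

Yes

With P as base: PQ = (192, 40, 568), PR = (-60, -114, -54), PS = (170, -83, 647).
PR × PS = (-78240, 29640, 24360).
PQ · (PR × PS) = 0.
The scalar triple product vanishes, so the four points are coplanar.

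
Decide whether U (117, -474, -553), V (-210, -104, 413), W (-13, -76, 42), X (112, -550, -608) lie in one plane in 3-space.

The four points are coplanar iff the 3×3 determinant with rows UV, UW, UX is zero.
Rows: (-327, 370, 966), (-130, 398, 595), (-5, -76, -55).
Expanding along the first row: (-327)(23330) − (370)(10125) + (966)(11870) = 91260.
Nonzero ⇒ not coplanar.

No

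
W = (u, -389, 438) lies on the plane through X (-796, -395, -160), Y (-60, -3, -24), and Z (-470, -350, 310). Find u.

The plane through X, Y, Z has equation 178120x − 301584y − 94672z = -7510320.
Substituting W: (178120)u + (75849840) = -7510320, so u = -468.

-468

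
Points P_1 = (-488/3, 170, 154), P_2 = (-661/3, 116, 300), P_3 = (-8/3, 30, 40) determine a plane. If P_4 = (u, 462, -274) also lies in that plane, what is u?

-78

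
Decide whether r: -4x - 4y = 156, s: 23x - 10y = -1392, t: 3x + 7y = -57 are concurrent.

Yes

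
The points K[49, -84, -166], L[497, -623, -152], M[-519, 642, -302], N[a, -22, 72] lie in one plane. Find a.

-75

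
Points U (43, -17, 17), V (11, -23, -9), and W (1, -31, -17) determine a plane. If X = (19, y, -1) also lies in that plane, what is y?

-95

Coplanarity requires UV · (UW × UX) = 0.
UV = (-32, -6, -26), UW = (-42, -14, -34); the triple product is linear in y with coefficient 4 and constant term 380.
Setting it to zero: y = -95.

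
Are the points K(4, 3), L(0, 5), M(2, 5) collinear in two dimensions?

No

KL = (-4, 2), KM = (-2, 2).
Twice the signed area of △KLM is (-4)(2) − (2)(-2) = -4.
The area is nonzero, so the three points are not collinear.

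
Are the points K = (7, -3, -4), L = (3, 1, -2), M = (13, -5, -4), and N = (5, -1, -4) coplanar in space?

No

A normal to the plane through K, L, M is n = KL × KM = (4, 12, -16).
The plane has equation n·P = 56. For N: n·N = 72.
72 ≠ 56, so N is off the plane.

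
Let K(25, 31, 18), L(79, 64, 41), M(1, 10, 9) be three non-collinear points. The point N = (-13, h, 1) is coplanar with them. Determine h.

12

The plane through K, L, M has equation 186x − 66y − 342z = -3552.
Substituting N: (-66)h + (-2760) = -3552, so h = 12.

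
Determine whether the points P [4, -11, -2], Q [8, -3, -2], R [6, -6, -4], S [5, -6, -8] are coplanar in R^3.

A normal to the plane through P, Q, R is n = PQ × PR = (-16, 8, 4).
The plane has equation n·X = -160. For S: n·S = -160.
Equal, so S lies in the plane and all four are coplanar.

Yes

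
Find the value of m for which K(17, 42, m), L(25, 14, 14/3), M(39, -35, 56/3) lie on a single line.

Direction LM = (14, -49, 14). From the x-coordinate of K, the parameter along the line is τ = (17 − 25)/14 = -4/7.
Then m = 14/3 + (-4/7)·(14) = -10/3.

-10/3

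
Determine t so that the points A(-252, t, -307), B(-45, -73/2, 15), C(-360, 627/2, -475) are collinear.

Direction BC = (-315, 350, -490). From the x-coordinate of A, the parameter along the line is τ = (-252 − (-45))/(-315) = 23/35.
Then t = (-73/2) + 23/35·(350) = 387/2.

387/2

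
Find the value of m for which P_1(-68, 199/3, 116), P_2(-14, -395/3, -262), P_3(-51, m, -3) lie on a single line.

4

Direction P_1P_2 = (54, -198, -378). From the x-coordinate of P_3, the parameter along the line is τ = (-51 − (-68))/54 = 17/54.
Then m = 199/3 + 17/54·(-198) = 4.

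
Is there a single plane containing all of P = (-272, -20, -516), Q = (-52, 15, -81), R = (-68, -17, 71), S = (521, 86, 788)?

No

With P as base: PQ = (220, 35, 435), PR = (204, 3, 587), PS = (793, 106, 1304).
PR × PS = (-58310, 199475, 19245).
PQ · (PR × PS) = 2525000.
Since 2525000 ≠ 0, the four points are not coplanar.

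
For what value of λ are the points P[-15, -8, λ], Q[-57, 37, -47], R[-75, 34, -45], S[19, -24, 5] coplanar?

-9

Coplanarity ⇔ det[PQ; PR; PS] = 0.
Expanding, this is linear in λ: (-1326)λ + (-11934) = 0.
So λ = -9.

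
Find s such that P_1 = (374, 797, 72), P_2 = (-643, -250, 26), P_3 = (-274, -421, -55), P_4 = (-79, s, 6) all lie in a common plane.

74

Normal to plane P_1P_2P_3: n = (76941, -99351, 560250); plane equation n·P = -10068813.
Requiring n·P_4 = -10068813: (-99351)s + (-2716839) = -10068813.
So s = 74.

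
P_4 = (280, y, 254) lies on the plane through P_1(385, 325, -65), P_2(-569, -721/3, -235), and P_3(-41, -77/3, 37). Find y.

229/3

A normal to the plane is n = P_1P_2 × P_1P_3 = (-351832/3, 169728, 93704).
P_4 lies in the plane iff n · P_1P_4 = 0.
This gives (169728)y + (-12955904) = 0, so y = 229/3.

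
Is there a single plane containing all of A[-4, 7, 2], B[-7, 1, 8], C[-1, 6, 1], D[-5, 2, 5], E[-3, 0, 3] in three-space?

No

The plane through A, B, C has normal n = AB × AC = (12, 15, 21) and equation n·P = 99.
Checking the remaining points: n·D = 75, n·E = 27.
Since n·D = 75 ≠ 99, D is off the plane and the points are not all coplanar.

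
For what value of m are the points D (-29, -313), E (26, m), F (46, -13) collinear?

-93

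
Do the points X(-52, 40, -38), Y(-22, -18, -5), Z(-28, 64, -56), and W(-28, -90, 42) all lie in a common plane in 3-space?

The four points are coplanar iff the 3×3 determinant with rows XY, XZ, XW is zero.
Rows: (30, -58, 33), (24, 24, -18), (24, -130, 80).
Expanding along the first row: (30)(-420) − (-58)(2352) + (33)(-3696) = 1848.
Nonzero ⇒ not coplanar.

No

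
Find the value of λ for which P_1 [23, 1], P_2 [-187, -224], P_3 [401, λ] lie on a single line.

The three points are collinear iff det[P_1P_2; P_1P_3] = 0.
This determinant is linear in λ: (-210)λ + (85260) = 0, so λ = 406.

406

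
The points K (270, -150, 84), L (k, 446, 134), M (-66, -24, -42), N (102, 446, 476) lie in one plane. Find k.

-390

Coplanarity ⇔ det[KL; KM; KN] = 0.
Expanding, this is linear in k: (124488)k + (48550320) = 0.
So k = -390.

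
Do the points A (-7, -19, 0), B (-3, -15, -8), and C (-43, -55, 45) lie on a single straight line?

AB = (4, 4, -8), AC = (-36, -36, 45).
AB × AC = (-108, 108, 0).
The cross product is nonzero, so the points do not lie on one line.

No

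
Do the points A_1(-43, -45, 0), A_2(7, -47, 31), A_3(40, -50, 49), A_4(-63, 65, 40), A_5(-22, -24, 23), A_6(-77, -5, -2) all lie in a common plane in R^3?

No

The plane through A_1, A_2, A_3 has normal n = A_1A_2 × A_1A_3 = (57, 123, -84) and equation n·P = -7986.
Checking the remaining points: n·A_4 = 1044, n·A_5 = -6138, n·A_6 = -4836.
Since n·A_4 = 1044 ≠ -7986, A_4 is off the plane and the points are not all coplanar.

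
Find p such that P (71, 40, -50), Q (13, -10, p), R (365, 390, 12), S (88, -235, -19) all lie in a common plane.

Normal to plane PRS: n = (27900, -8060, -86800); plane equation n·X = 5998500.
Requiring n·Q = 5998500: (-86800)p + (443300) = 5998500.
So p = -64.

-64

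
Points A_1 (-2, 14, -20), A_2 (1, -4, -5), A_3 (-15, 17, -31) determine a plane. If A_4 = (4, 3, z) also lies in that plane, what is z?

A normal to the plane is n = A_1A_2 × A_1A_3 = (153, -162, -225).
A_4 lies in the plane iff n · A_1A_4 = 0.
This gives (-225)z + (-1800) = 0, so z = -8.

-8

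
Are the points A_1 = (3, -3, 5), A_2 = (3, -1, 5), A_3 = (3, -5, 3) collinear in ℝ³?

No

A_1A_2 = (0, 2, 0), A_1A_3 = (0, -2, -2).
A_1A_2 × A_1A_3 = (-4, 0, 0).
The cross product is nonzero, so the points do not lie on one line.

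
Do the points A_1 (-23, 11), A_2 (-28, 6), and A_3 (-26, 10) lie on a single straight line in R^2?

A_1A_2 = (-5, -5), A_1A_3 = (-3, -1).
If collinear, A_1A_3 would be a scalar multiple of A_1A_2. But (-5)·(-1) ≠ (-5)·(-3) (difference -10), so they are not parallel; the points are not collinear.

No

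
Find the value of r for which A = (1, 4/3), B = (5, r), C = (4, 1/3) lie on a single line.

0

The three points are collinear iff det[AB; AC] = 0.
This determinant is linear in r: (-3)r + (0) = 0, so r = 0.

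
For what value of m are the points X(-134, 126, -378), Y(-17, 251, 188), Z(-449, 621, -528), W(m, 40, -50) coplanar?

19

Coplanarity ⇔ det[XY; XZ; XW] = 0.
Expanding, this is linear in m: (-298920)m + (5679480) = 0.
So m = 19.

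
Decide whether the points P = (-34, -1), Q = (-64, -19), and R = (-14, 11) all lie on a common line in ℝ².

Yes

PQ = (-30, -18), PR = (20, 12).
det[PQ; PR] = (-30)(12) − (-18)(20) = 0.
The determinant is zero, so the points are collinear.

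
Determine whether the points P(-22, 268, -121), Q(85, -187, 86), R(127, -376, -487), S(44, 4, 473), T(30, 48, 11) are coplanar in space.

No

The plane through P, Q, R has normal n = PQ × PR = (299838, 70005, -1113) and equation n·X = 12299577.
Checking the remaining points: n·S = 12946443, n·T = 12343137.
Since n·S = 12946443 ≠ 12299577, S is off the plane and the points are not all coplanar.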